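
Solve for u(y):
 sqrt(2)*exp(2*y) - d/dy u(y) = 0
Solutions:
 u(y) = C1 + sqrt(2)*exp(2*y)/2


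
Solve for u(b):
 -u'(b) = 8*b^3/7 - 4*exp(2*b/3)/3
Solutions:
 u(b) = C1 - 2*b^4/7 + 2*exp(2*b/3)


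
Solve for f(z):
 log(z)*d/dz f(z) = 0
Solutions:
 f(z) = C1


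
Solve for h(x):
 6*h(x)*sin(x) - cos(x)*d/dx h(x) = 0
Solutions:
 h(x) = C1/cos(x)^6


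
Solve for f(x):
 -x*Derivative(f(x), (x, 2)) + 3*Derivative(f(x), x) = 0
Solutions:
 f(x) = C1 + C2*x^4


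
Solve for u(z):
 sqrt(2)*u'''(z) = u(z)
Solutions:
 u(z) = C3*exp(2^(5/6)*z/2) + (C1*sin(2^(5/6)*sqrt(3)*z/4) + C2*cos(2^(5/6)*sqrt(3)*z/4))*exp(-2^(5/6)*z/4)


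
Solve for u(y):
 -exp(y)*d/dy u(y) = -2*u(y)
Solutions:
 u(y) = C1*exp(-2*exp(-y))


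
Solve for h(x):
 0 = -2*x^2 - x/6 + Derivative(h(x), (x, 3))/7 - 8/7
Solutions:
 h(x) = C1 + C2*x + C3*x^2 + 7*x^5/30 + 7*x^4/144 + 4*x^3/3


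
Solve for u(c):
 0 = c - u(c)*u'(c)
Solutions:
 u(c) = -sqrt(C1 + c^2)
 u(c) = sqrt(C1 + c^2)


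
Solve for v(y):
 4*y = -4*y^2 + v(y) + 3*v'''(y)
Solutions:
 v(y) = C3*exp(-3^(2/3)*y/3) + 4*y^2 + 4*y + (C1*sin(3^(1/6)*y/2) + C2*cos(3^(1/6)*y/2))*exp(3^(2/3)*y/6)


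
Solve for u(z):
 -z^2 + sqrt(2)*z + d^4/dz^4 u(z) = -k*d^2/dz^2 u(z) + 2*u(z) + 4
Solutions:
 u(z) = C1*exp(-sqrt(2)*z*sqrt(-k - sqrt(k^2 + 8))/2) + C2*exp(sqrt(2)*z*sqrt(-k - sqrt(k^2 + 8))/2) + C3*exp(-sqrt(2)*z*sqrt(-k + sqrt(k^2 + 8))/2) + C4*exp(sqrt(2)*z*sqrt(-k + sqrt(k^2 + 8))/2) - k/2 - z^2/2 + sqrt(2)*z/2 - 2


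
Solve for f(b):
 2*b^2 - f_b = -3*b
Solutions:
 f(b) = C1 + 2*b^3/3 + 3*b^2/2


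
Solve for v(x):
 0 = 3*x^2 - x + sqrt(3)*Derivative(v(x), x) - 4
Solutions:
 v(x) = C1 - sqrt(3)*x^3/3 + sqrt(3)*x^2/6 + 4*sqrt(3)*x/3


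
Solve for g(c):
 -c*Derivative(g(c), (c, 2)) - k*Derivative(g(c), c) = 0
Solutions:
 g(c) = C1 + c^(1 - re(k))*(C2*sin(log(c)*Abs(im(k))) + C3*cos(log(c)*im(k)))


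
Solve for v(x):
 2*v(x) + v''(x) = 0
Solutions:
 v(x) = C1*sin(sqrt(2)*x) + C2*cos(sqrt(2)*x)


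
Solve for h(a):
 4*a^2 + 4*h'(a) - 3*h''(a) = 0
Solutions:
 h(a) = C1 + C2*exp(4*a/3) - a^3/3 - 3*a^2/4 - 9*a/8


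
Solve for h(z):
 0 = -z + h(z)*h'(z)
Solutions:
 h(z) = -sqrt(C1 + z^2)
 h(z) = sqrt(C1 + z^2)


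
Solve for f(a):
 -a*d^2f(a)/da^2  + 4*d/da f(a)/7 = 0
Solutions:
 f(a) = C1 + C2*a^(11/7)


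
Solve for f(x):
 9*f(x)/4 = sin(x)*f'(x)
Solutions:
 f(x) = C1*(cos(x) - 1)^(9/8)/(cos(x) + 1)^(9/8)


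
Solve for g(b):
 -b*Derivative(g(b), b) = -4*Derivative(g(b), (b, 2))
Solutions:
 g(b) = C1 + C2*erfi(sqrt(2)*b/4)


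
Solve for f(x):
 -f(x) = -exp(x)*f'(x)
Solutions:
 f(x) = C1*exp(-exp(-x))


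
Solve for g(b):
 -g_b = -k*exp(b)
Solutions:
 g(b) = C1 + k*exp(b)


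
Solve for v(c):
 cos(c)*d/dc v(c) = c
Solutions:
 v(c) = C1 + Integral(c/cos(c), c)


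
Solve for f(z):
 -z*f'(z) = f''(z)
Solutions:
 f(z) = C1 + C2*erf(sqrt(2)*z/2)


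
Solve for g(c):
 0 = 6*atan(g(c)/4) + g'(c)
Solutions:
 Integral(1/atan(_y/4), (_y, g(c))) = C1 - 6*c


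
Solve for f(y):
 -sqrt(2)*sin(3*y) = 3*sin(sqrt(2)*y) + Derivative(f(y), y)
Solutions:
 f(y) = C1 + sqrt(2)*cos(3*y)/3 + 3*sqrt(2)*cos(sqrt(2)*y)/2


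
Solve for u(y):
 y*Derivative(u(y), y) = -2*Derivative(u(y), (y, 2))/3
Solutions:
 u(y) = C1 + C2*erf(sqrt(3)*y/2)


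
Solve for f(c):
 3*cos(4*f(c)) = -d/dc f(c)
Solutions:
 f(c) = -asin((C1 + exp(24*c))/(C1 - exp(24*c)))/4 + pi/4
 f(c) = asin((C1 + exp(24*c))/(C1 - exp(24*c)))/4


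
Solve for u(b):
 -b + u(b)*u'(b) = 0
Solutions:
 u(b) = -sqrt(C1 + b^2)
 u(b) = sqrt(C1 + b^2)


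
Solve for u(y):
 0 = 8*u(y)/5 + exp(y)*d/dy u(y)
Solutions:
 u(y) = C1*exp(8*exp(-y)/5)


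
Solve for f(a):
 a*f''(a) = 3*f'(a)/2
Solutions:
 f(a) = C1 + C2*a^(5/2)


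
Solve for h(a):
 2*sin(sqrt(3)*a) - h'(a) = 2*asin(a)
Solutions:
 h(a) = C1 - 2*a*asin(a) - 2*sqrt(1 - a^2) - 2*sqrt(3)*cos(sqrt(3)*a)/3


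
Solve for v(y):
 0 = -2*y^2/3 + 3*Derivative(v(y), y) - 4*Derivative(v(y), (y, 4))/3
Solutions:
 v(y) = C1 + C4*exp(2^(1/3)*3^(2/3)*y/2) + 2*y^3/27 + (C2*sin(3*2^(1/3)*3^(1/6)*y/4) + C3*cos(3*2^(1/3)*3^(1/6)*y/4))*exp(-2^(1/3)*3^(2/3)*y/4)


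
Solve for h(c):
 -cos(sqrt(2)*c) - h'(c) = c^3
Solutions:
 h(c) = C1 - c^4/4 - sqrt(2)*sin(sqrt(2)*c)/2


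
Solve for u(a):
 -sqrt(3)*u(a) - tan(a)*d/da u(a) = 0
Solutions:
 u(a) = C1/sin(a)^(sqrt(3))


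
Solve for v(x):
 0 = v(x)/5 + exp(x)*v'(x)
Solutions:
 v(x) = C1*exp(exp(-x)/5)


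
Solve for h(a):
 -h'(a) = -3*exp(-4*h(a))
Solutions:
 h(a) = log(-I*(C1 + 12*a)^(1/4))
 h(a) = log(I*(C1 + 12*a)^(1/4))
 h(a) = log(-(C1 + 12*a)^(1/4))
 h(a) = log(C1 + 12*a)/4


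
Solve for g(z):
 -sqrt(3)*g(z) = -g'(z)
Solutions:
 g(z) = C1*exp(sqrt(3)*z)


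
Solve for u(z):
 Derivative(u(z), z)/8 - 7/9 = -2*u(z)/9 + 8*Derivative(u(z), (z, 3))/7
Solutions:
 u(z) = C1*exp(-21^(1/3)*z*(21^(1/3)/(5*sqrt(163) + 64)^(1/3) + (5*sqrt(163) + 64)^(1/3))/48)*sin(3^(1/6)*7^(1/3)*z*(-3^(2/3)*(5*sqrt(163) + 64)^(1/3) + 3*7^(1/3)/(5*sqrt(163) + 64)^(1/3))/48) + C2*exp(-21^(1/3)*z*(21^(1/3)/(5*sqrt(163) + 64)^(1/3) + (5*sqrt(163) + 64)^(1/3))/48)*cos(3^(1/6)*7^(1/3)*z*(-3^(2/3)*(5*sqrt(163) + 64)^(1/3) + 3*7^(1/3)/(5*sqrt(163) + 64)^(1/3))/48) + C3*exp(21^(1/3)*z*(21^(1/3)/(5*sqrt(163) + 64)^(1/3) + (5*sqrt(163) + 64)^(1/3))/24) + 7/2


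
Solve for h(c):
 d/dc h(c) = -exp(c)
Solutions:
 h(c) = C1 - exp(c)


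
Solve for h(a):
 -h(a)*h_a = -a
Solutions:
 h(a) = -sqrt(C1 + a^2)
 h(a) = sqrt(C1 + a^2)


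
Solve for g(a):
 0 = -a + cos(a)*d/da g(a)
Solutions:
 g(a) = C1 + Integral(a/cos(a), a)


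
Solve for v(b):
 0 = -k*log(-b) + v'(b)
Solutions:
 v(b) = C1 + b*k*log(-b) - b*k


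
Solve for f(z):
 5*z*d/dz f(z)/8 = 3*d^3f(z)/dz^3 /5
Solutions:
 f(z) = C1 + Integral(C2*airyai(15^(2/3)*z/6) + C3*airybi(15^(2/3)*z/6), z)


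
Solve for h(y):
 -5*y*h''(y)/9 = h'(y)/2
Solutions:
 h(y) = C1 + C2*y^(1/10)


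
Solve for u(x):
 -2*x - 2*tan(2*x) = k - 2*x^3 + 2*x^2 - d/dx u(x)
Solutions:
 u(x) = C1 + k*x - x^4/2 + 2*x^3/3 + x^2 - log(cos(2*x))


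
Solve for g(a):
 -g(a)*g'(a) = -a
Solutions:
 g(a) = -sqrt(C1 + a^2)
 g(a) = sqrt(C1 + a^2)


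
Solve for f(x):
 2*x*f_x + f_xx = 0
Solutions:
 f(x) = C1 + C2*erf(x)


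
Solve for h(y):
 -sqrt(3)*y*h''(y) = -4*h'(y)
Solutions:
 h(y) = C1 + C2*y^(1 + 4*sqrt(3)/3)


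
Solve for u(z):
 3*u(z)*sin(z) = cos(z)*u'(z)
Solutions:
 u(z) = C1/cos(z)^3


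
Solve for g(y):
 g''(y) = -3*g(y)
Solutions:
 g(y) = C1*sin(sqrt(3)*y) + C2*cos(sqrt(3)*y)


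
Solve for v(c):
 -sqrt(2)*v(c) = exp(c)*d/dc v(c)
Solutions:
 v(c) = C1*exp(sqrt(2)*exp(-c))


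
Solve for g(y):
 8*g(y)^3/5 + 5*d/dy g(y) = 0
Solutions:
 g(y) = -5*sqrt(2)*sqrt(-1/(C1 - 8*y))/2
 g(y) = 5*sqrt(2)*sqrt(-1/(C1 - 8*y))/2


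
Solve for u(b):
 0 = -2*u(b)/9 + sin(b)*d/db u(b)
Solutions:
 u(b) = C1*(cos(b) - 1)^(1/9)/(cos(b) + 1)^(1/9)


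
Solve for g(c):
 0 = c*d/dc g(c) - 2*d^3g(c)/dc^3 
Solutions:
 g(c) = C1 + Integral(C2*airyai(2^(2/3)*c/2) + C3*airybi(2^(2/3)*c/2), c)


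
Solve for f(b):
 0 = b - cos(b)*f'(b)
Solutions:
 f(b) = C1 + Integral(b/cos(b), b)


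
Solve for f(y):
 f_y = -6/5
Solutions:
 f(y) = C1 - 6*y/5


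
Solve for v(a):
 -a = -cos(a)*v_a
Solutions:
 v(a) = C1 + Integral(a/cos(a), a)


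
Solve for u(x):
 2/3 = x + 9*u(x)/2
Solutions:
 u(x) = 4/27 - 2*x/9


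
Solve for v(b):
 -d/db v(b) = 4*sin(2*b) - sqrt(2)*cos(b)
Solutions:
 v(b) = C1 + sqrt(2)*sin(b) + 2*cos(2*b)


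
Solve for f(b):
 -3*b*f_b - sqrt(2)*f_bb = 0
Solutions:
 f(b) = C1 + C2*erf(2^(1/4)*sqrt(3)*b/2)


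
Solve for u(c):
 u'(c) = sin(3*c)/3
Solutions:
 u(c) = C1 - cos(3*c)/9


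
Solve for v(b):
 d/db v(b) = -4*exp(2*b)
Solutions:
 v(b) = C1 - 2*exp(2*b)


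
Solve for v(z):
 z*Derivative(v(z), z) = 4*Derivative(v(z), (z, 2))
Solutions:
 v(z) = C1 + C2*erfi(sqrt(2)*z/4)


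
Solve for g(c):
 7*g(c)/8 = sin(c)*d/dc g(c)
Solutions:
 g(c) = C1*(cos(c) - 1)^(7/16)/(cos(c) + 1)^(7/16)


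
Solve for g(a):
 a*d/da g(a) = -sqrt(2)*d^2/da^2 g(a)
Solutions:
 g(a) = C1 + C2*erf(2^(1/4)*a/2)


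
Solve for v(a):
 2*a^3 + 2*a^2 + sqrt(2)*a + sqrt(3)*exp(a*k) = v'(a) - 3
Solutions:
 v(a) = C1 + a^4/2 + 2*a^3/3 + sqrt(2)*a^2/2 + 3*a + sqrt(3)*exp(a*k)/k


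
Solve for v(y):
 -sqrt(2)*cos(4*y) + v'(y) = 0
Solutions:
 v(y) = C1 + sqrt(2)*sin(4*y)/4


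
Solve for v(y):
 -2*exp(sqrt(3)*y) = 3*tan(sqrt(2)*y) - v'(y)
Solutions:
 v(y) = C1 + 2*sqrt(3)*exp(sqrt(3)*y)/3 - 3*sqrt(2)*log(cos(sqrt(2)*y))/2


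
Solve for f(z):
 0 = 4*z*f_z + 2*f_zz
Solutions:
 f(z) = C1 + C2*erf(z)


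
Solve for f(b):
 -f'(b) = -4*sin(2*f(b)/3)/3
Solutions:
 -4*b/3 + 3*log(cos(2*f(b)/3) - 1)/4 - 3*log(cos(2*f(b)/3) + 1)/4 = C1


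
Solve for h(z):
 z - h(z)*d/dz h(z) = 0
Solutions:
 h(z) = -sqrt(C1 + z^2)
 h(z) = sqrt(C1 + z^2)


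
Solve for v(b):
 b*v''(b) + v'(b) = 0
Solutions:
 v(b) = C1 + C2*log(b)


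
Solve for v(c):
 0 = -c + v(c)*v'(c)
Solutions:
 v(c) = -sqrt(C1 + c^2)
 v(c) = sqrt(C1 + c^2)


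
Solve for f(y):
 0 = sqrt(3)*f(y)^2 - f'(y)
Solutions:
 f(y) = -1/(C1 + sqrt(3)*y)


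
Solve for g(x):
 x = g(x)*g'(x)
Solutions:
 g(x) = -sqrt(C1 + x^2)
 g(x) = sqrt(C1 + x^2)


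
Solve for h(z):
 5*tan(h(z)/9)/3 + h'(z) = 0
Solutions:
 h(z) = -9*asin(C1*exp(-5*z/27)) + 9*pi
 h(z) = 9*asin(C1*exp(-5*z/27))


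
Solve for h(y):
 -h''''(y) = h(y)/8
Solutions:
 h(y) = (C1*sin(2^(3/4)*y/4) + C2*cos(2^(3/4)*y/4))*exp(-2^(3/4)*y/4) + (C3*sin(2^(3/4)*y/4) + C4*cos(2^(3/4)*y/4))*exp(2^(3/4)*y/4)


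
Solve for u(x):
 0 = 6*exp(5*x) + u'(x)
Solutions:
 u(x) = C1 - 6*exp(5*x)/5


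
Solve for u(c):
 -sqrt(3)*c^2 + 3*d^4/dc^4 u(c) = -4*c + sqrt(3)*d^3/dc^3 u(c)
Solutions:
 u(c) = C1 + C2*c + C3*c^2 + C4*exp(sqrt(3)*c/3) - c^5/60 - sqrt(3)*c^4/36 - c^3/3


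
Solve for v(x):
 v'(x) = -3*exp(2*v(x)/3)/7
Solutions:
 v(x) = 3*log(-sqrt(-1/(C1 - 3*x))) - 3*log(2) + 3*log(42)/2
 v(x) = 3*log(-1/(C1 - 3*x))/2 - 3*log(2) + 3*log(42)/2


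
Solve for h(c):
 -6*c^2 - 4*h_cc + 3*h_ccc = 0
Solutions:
 h(c) = C1 + C2*c + C3*exp(4*c/3) - c^4/8 - 3*c^3/8 - 27*c^2/32


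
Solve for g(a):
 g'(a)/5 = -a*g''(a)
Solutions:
 g(a) = C1 + C2*a^(4/5)


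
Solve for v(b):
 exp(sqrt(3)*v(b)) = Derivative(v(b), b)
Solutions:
 v(b) = sqrt(3)*(2*log(-1/(C1 + b)) - log(3))/6


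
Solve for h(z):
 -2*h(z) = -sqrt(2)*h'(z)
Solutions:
 h(z) = C1*exp(sqrt(2)*z)


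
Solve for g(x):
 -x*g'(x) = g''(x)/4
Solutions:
 g(x) = C1 + C2*erf(sqrt(2)*x)


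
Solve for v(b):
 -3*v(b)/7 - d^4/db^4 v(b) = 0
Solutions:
 v(b) = (C1*sin(sqrt(2)*3^(1/4)*7^(3/4)*b/14) + C2*cos(sqrt(2)*3^(1/4)*7^(3/4)*b/14))*exp(-sqrt(2)*3^(1/4)*7^(3/4)*b/14) + (C3*sin(sqrt(2)*3^(1/4)*7^(3/4)*b/14) + C4*cos(sqrt(2)*3^(1/4)*7^(3/4)*b/14))*exp(sqrt(2)*3^(1/4)*7^(3/4)*b/14)


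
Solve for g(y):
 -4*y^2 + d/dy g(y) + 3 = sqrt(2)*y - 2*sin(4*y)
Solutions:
 g(y) = C1 + 4*y^3/3 + sqrt(2)*y^2/2 - 3*y + cos(4*y)/2


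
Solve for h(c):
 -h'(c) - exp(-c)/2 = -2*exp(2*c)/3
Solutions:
 h(c) = C1 + exp(2*c)/3 + exp(-c)/2


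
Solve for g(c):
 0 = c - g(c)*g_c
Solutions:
 g(c) = -sqrt(C1 + c^2)
 g(c) = sqrt(C1 + c^2)


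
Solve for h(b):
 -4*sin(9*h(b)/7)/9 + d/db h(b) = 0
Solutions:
 -4*b/9 + 7*log(cos(9*h(b)/7) - 1)/18 - 7*log(cos(9*h(b)/7) + 1)/18 = C1


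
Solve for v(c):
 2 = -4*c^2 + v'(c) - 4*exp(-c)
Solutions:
 v(c) = C1 + 4*c^3/3 + 2*c - 4*exp(-c)


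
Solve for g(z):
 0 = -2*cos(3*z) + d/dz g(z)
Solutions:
 g(z) = C1 + 2*sin(3*z)/3


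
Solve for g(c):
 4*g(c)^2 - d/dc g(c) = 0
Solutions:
 g(c) = -1/(C1 + 4*c)


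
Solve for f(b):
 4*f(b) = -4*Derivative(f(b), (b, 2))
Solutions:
 f(b) = C1*sin(b) + C2*cos(b)


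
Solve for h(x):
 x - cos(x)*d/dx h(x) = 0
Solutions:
 h(x) = C1 + Integral(x/cos(x), x)


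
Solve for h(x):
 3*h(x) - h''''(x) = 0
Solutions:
 h(x) = C1*exp(-3^(1/4)*x) + C2*exp(3^(1/4)*x) + C3*sin(3^(1/4)*x) + C4*cos(3^(1/4)*x)


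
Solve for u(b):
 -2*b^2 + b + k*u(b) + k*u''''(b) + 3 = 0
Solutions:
 u(b) = C1*exp(-sqrt(2)*b*(1 - I)/2) + C2*exp(sqrt(2)*b*(1 - I)/2) + C3*exp(-sqrt(2)*b*(1 + I)/2) + C4*exp(sqrt(2)*b*(1 + I)/2) + 2*b^2/k - b/k - 3/k


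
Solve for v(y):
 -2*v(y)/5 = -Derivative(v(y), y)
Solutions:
 v(y) = C1*exp(2*y/5)


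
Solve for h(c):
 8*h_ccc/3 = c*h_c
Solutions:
 h(c) = C1 + Integral(C2*airyai(3^(1/3)*c/2) + C3*airybi(3^(1/3)*c/2), c)


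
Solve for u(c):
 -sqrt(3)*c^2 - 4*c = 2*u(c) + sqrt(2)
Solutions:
 u(c) = -sqrt(3)*c^2/2 - 2*c - sqrt(2)/2


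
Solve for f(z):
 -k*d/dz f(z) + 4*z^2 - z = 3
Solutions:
 f(z) = C1 + 4*z^3/(3*k) - z^2/(2*k) - 3*z/k


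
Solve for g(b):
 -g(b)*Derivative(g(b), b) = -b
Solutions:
 g(b) = -sqrt(C1 + b^2)
 g(b) = sqrt(C1 + b^2)


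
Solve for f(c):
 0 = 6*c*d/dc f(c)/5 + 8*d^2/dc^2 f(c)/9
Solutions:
 f(c) = C1 + C2*erf(3*sqrt(30)*c/20)


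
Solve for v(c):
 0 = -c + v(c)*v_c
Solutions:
 v(c) = -sqrt(C1 + c^2)
 v(c) = sqrt(C1 + c^2)


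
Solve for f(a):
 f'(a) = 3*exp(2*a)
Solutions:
 f(a) = C1 + 3*exp(2*a)/2


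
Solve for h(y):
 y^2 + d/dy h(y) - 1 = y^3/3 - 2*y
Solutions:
 h(y) = C1 + y^4/12 - y^3/3 - y^2 + y


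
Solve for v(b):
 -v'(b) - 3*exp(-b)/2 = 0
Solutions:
 v(b) = C1 + 3*exp(-b)/2


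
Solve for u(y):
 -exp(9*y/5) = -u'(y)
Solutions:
 u(y) = C1 + 5*exp(9*y/5)/9


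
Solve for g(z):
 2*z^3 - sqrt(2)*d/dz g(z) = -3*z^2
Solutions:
 g(z) = C1 + sqrt(2)*z^4/4 + sqrt(2)*z^3/2


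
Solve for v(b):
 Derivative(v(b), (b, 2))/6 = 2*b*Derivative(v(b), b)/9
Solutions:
 v(b) = C1 + C2*erfi(sqrt(6)*b/3)


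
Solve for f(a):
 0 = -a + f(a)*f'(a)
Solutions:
 f(a) = -sqrt(C1 + a^2)
 f(a) = sqrt(C1 + a^2)


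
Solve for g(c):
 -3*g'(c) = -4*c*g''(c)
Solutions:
 g(c) = C1 + C2*c^(7/4)


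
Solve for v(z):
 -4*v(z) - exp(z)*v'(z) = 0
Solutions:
 v(z) = C1*exp(4*exp(-z))


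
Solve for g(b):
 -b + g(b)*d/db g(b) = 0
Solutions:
 g(b) = -sqrt(C1 + b^2)
 g(b) = sqrt(C1 + b^2)


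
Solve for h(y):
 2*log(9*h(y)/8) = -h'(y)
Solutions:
 -Integral(1/(-log(_y) - 2*log(3) + 3*log(2)), (_y, h(y)))/2 = C1 - y


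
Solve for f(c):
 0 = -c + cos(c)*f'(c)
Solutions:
 f(c) = C1 + Integral(c/cos(c), c)


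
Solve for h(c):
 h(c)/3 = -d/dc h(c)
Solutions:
 h(c) = C1*exp(-c/3)


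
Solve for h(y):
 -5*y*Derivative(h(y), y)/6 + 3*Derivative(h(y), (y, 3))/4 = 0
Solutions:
 h(y) = C1 + Integral(C2*airyai(30^(1/3)*y/3) + C3*airybi(30^(1/3)*y/3), y)


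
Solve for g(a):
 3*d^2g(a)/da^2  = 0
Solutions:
 g(a) = C1 + C2*a


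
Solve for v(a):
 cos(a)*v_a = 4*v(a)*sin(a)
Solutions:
 v(a) = C1/cos(a)^4


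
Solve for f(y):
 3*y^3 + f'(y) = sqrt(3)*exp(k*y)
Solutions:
 f(y) = C1 - 3*y^4/4 + sqrt(3)*exp(k*y)/k


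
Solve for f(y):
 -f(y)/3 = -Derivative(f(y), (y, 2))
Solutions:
 f(y) = C1*exp(-sqrt(3)*y/3) + C2*exp(sqrt(3)*y/3)


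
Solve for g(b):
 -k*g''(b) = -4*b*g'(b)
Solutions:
 g(b) = C1 + C2*erf(sqrt(2)*b*sqrt(-1/k))/sqrt(-1/k)


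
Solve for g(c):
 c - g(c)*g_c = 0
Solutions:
 g(c) = -sqrt(C1 + c^2)
 g(c) = sqrt(C1 + c^2)


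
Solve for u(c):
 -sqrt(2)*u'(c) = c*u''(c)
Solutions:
 u(c) = C1 + C2*c^(1 - sqrt(2))


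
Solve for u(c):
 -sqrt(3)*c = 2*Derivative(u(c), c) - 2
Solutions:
 u(c) = C1 - sqrt(3)*c^2/4 + c


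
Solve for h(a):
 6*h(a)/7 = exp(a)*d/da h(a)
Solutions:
 h(a) = C1*exp(-6*exp(-a)/7)


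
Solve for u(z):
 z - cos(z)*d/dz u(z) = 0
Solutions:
 u(z) = C1 + Integral(z/cos(z), z)


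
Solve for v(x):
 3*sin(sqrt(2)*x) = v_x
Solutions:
 v(x) = C1 - 3*sqrt(2)*cos(sqrt(2)*x)/2


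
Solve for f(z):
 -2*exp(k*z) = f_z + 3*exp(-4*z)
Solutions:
 f(z) = C1 + 3*exp(-4*z)/4 - 2*exp(k*z)/k


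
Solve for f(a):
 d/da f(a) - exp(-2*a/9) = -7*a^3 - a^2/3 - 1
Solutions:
 f(a) = C1 - 7*a^4/4 - a^3/9 - a - 9*exp(-2*a/9)/2


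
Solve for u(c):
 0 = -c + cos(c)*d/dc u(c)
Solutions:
 u(c) = C1 + Integral(c/cos(c), c)


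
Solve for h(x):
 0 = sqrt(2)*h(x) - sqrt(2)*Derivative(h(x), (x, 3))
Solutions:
 h(x) = C3*exp(x) + (C1*sin(sqrt(3)*x/2) + C2*cos(sqrt(3)*x/2))*exp(-x/2)


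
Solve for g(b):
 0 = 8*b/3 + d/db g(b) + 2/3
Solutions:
 g(b) = C1 - 4*b^2/3 - 2*b/3


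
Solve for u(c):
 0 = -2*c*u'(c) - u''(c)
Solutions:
 u(c) = C1 + C2*erf(c)


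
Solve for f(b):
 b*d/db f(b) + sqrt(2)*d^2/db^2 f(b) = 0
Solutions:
 f(b) = C1 + C2*erf(2^(1/4)*b/2)


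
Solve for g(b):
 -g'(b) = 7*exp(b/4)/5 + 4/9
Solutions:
 g(b) = C1 - 4*b/9 - 28*exp(b/4)/5


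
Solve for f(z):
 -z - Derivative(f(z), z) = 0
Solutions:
 f(z) = C1 - z^2/2


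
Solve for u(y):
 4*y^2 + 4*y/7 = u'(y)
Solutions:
 u(y) = C1 + 4*y^3/3 + 2*y^2/7


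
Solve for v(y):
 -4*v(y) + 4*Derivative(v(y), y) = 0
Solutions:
 v(y) = C1*exp(y)


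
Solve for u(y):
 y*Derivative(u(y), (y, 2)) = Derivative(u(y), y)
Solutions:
 u(y) = C1 + C2*y^2


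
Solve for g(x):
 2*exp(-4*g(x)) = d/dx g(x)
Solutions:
 g(x) = log(-I*(C1 + 8*x)^(1/4))
 g(x) = log(I*(C1 + 8*x)^(1/4))
 g(x) = log(-(C1 + 8*x)^(1/4))
 g(x) = log(C1 + 8*x)/4


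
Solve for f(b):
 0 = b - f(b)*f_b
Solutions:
 f(b) = -sqrt(C1 + b^2)
 f(b) = sqrt(C1 + b^2)


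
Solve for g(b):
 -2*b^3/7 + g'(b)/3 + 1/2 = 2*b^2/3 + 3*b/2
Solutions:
 g(b) = C1 + 3*b^4/14 + 2*b^3/3 + 9*b^2/4 - 3*b/2


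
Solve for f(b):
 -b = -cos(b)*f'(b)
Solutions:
 f(b) = C1 + Integral(b/cos(b), b)


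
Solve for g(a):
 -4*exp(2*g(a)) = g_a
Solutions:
 g(a) = log(-sqrt(-1/(C1 - 4*a))) - log(2)/2
 g(a) = log(-1/(C1 - 4*a))/2 - log(2)/2


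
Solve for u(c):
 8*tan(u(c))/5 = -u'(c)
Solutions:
 u(c) = pi - asin(C1*exp(-8*c/5))
 u(c) = asin(C1*exp(-8*c/5))


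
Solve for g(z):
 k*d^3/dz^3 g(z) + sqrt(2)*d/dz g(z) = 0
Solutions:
 g(z) = C1 + C2*exp(-2^(1/4)*z*sqrt(-1/k)) + C3*exp(2^(1/4)*z*sqrt(-1/k))


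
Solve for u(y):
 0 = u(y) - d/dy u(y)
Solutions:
 u(y) = C1*exp(y)


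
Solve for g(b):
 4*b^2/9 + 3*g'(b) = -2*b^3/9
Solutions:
 g(b) = C1 - b^4/54 - 4*b^3/81


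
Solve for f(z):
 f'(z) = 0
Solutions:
 f(z) = C1


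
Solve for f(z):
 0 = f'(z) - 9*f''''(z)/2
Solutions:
 f(z) = C1 + C4*exp(6^(1/3)*z/3) + (C2*sin(2^(1/3)*3^(5/6)*z/6) + C3*cos(2^(1/3)*3^(5/6)*z/6))*exp(-6^(1/3)*z/6)


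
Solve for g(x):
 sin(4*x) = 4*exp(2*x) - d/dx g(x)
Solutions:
 g(x) = C1 + 2*exp(2*x) + cos(4*x)/4


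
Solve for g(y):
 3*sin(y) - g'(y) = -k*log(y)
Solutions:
 g(y) = C1 + k*y*(log(y) - 1) - 3*cos(y)


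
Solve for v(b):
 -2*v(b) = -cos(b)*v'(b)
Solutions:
 v(b) = C1*(sin(b) + 1)/(sin(b) - 1)


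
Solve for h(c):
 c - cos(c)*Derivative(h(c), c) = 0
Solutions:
 h(c) = C1 + Integral(c/cos(c), c)


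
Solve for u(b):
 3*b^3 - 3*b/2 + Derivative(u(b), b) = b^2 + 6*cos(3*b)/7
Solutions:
 u(b) = C1 - 3*b^4/4 + b^3/3 + 3*b^2/4 + 2*sin(3*b)/7


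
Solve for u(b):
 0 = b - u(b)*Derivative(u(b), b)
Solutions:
 u(b) = -sqrt(C1 + b^2)
 u(b) = sqrt(C1 + b^2)


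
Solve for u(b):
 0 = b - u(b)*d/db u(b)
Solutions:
 u(b) = -sqrt(C1 + b^2)
 u(b) = sqrt(C1 + b^2)


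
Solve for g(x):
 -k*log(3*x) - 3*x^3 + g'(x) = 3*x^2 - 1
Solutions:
 g(x) = C1 + k*x*log(x) - k*x + k*x*log(3) + 3*x^4/4 + x^3 - x


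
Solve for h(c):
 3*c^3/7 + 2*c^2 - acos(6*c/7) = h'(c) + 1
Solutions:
 h(c) = C1 + 3*c^4/28 + 2*c^3/3 - c*acos(6*c/7) - c + sqrt(49 - 36*c^2)/6


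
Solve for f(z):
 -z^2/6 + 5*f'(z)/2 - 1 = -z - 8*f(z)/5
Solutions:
 f(z) = C1*exp(-16*z/25) + 5*z^2/48 - 365*z/384 + 12965/6144


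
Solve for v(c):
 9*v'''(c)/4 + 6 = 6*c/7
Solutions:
 v(c) = C1 + C2*c + C3*c^2 + c^4/63 - 4*c^3/9


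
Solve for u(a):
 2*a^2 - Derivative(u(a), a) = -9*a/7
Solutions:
 u(a) = C1 + 2*a^3/3 + 9*a^2/14


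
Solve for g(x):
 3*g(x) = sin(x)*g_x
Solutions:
 g(x) = C1*(cos(x) - 1)^(3/2)/(cos(x) + 1)^(3/2)


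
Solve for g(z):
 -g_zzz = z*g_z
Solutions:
 g(z) = C1 + Integral(C2*airyai(-z) + C3*airybi(-z), z)


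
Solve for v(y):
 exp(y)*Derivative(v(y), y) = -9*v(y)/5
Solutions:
 v(y) = C1*exp(9*exp(-y)/5)


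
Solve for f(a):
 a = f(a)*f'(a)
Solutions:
 f(a) = -sqrt(C1 + a^2)
 f(a) = sqrt(C1 + a^2)


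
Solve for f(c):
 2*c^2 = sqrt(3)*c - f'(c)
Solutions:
 f(c) = C1 - 2*c^3/3 + sqrt(3)*c^2/2


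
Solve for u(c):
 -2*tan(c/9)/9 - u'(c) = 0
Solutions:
 u(c) = C1 + 2*log(cos(c/9))


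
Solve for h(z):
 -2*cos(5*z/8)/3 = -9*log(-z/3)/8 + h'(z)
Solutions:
 h(z) = C1 + 9*z*log(-z)/8 - 9*z*log(3)/8 - 9*z/8 - 16*sin(5*z/8)/15


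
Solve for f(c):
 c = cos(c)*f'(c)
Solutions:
 f(c) = C1 + Integral(c/cos(c), c)


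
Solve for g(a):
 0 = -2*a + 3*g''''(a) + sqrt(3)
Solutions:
 g(a) = C1 + C2*a + C3*a^2 + C4*a^3 + a^5/180 - sqrt(3)*a^4/72


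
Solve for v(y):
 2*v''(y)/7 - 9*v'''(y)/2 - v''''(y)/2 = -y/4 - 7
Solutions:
 v(y) = C1 + C2*y + C3*exp(y*(-63 + sqrt(4081))/14) + C4*exp(-y*(63 + sqrt(4081))/14) - 7*y^3/48 - 1225*y^2/64


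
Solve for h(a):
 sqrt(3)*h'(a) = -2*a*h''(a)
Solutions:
 h(a) = C1 + C2*a^(1 - sqrt(3)/2)


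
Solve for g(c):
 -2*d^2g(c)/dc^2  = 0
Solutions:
 g(c) = C1 + C2*c


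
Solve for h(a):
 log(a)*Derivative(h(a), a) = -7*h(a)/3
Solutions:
 h(a) = C1*exp(-7*li(a)/3)


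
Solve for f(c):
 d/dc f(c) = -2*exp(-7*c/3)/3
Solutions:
 f(c) = C1 + 2*exp(-7*c/3)/7


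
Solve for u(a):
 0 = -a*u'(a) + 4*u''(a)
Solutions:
 u(a) = C1 + C2*erfi(sqrt(2)*a/4)


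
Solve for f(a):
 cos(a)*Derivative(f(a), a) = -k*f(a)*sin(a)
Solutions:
 f(a) = C1*exp(k*log(cos(a)))


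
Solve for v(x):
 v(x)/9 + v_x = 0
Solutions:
 v(x) = C1*exp(-x/9)


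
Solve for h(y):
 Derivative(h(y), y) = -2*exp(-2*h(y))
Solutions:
 h(y) = log(-sqrt(C1 - 4*y))
 h(y) = log(C1 - 4*y)/2


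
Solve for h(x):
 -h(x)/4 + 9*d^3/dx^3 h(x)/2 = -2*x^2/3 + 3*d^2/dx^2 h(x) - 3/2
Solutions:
 h(x) = C1*exp(x*(-2^(1/3)*(9*sqrt(145) + 113)^(1/3) - 8*2^(2/3)/(9*sqrt(145) + 113)^(1/3) + 8)/36)*sin(2^(1/3)*sqrt(3)*x*(-(9*sqrt(145) + 113)^(1/3) + 8*2^(1/3)/(9*sqrt(145) + 113)^(1/3))/36) + C2*exp(x*(-2^(1/3)*(9*sqrt(145) + 113)^(1/3) - 8*2^(2/3)/(9*sqrt(145) + 113)^(1/3) + 8)/36)*cos(2^(1/3)*sqrt(3)*x*(-(9*sqrt(145) + 113)^(1/3) + 8*2^(1/3)/(9*sqrt(145) + 113)^(1/3))/36) + C3*exp(x*(8*2^(2/3)/(9*sqrt(145) + 113)^(1/3) + 4 + 2^(1/3)*(9*sqrt(145) + 113)^(1/3))/18) + 8*x^2/3 - 58


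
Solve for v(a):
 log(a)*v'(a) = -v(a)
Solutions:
 v(a) = C1*exp(-li(a))


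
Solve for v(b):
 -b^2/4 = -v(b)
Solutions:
 v(b) = b^2/4


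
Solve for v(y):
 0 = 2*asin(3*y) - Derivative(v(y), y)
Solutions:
 v(y) = C1 + 2*y*asin(3*y) + 2*sqrt(1 - 9*y^2)/3


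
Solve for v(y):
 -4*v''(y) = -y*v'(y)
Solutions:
 v(y) = C1 + C2*erfi(sqrt(2)*y/4)


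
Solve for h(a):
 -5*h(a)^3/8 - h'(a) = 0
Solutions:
 h(a) = -2*sqrt(-1/(C1 - 5*a))
 h(a) = 2*sqrt(-1/(C1 - 5*a))


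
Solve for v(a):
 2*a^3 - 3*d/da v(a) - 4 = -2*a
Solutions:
 v(a) = C1 + a^4/6 + a^2/3 - 4*a/3


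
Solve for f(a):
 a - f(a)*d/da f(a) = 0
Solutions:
 f(a) = -sqrt(C1 + a^2)
 f(a) = sqrt(C1 + a^2)


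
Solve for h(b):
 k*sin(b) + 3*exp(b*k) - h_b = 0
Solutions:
 h(b) = C1 - k*cos(b) + 3*exp(b*k)/k


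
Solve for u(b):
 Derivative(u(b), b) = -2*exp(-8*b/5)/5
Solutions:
 u(b) = C1 + exp(-8*b/5)/4


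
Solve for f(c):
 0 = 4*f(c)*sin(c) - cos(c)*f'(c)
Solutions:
 f(c) = C1/cos(c)^4


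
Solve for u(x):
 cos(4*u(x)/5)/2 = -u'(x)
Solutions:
 x/2 - 5*log(sin(4*u(x)/5) - 1)/8 + 5*log(sin(4*u(x)/5) + 1)/8 = C1


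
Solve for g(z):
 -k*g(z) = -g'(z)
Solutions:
 g(z) = C1*exp(k*z)


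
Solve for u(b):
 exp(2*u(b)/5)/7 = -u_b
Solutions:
 u(b) = 5*log(-sqrt(-1/(C1 - b))) - 5*log(2) + 5*log(70)/2
 u(b) = 5*log(-1/(C1 - b))/2 - 5*log(2) + 5*log(70)/2


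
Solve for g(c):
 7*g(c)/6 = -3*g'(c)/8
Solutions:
 g(c) = C1*exp(-28*c/9)


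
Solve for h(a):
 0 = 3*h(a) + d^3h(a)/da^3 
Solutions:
 h(a) = C3*exp(-3^(1/3)*a) + (C1*sin(3^(5/6)*a/2) + C2*cos(3^(5/6)*a/2))*exp(3^(1/3)*a/2)


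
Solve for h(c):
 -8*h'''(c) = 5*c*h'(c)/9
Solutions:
 h(c) = C1 + Integral(C2*airyai(-15^(1/3)*c/6) + C3*airybi(-15^(1/3)*c/6), c)


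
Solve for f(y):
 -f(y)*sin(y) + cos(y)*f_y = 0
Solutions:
 f(y) = C1/cos(y)


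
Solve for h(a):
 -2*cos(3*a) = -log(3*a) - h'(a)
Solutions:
 h(a) = C1 - a*log(a) - a*log(3) + a + 2*sin(3*a)/3


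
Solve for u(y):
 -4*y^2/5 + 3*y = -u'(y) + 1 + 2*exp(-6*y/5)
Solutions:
 u(y) = C1 + 4*y^3/15 - 3*y^2/2 + y - 5*exp(-6*y/5)/3


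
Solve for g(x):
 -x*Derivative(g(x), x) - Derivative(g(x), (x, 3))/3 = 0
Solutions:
 g(x) = C1 + Integral(C2*airyai(-3^(1/3)*x) + C3*airybi(-3^(1/3)*x), x)


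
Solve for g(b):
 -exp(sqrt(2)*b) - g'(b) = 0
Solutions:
 g(b) = C1 - sqrt(2)*exp(sqrt(2)*b)/2


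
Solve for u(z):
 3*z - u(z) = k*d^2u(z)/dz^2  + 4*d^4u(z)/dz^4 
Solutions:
 u(z) = C1*exp(-sqrt(2)*z*sqrt(-k - sqrt(k^2 - 16))/4) + C2*exp(sqrt(2)*z*sqrt(-k - sqrt(k^2 - 16))/4) + C3*exp(-sqrt(2)*z*sqrt(-k + sqrt(k^2 - 16))/4) + C4*exp(sqrt(2)*z*sqrt(-k + sqrt(k^2 - 16))/4) + 3*z


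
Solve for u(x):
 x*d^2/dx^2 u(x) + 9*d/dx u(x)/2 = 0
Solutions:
 u(x) = C1 + C2/x^(7/2)


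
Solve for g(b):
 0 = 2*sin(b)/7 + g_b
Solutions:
 g(b) = C1 + 2*cos(b)/7


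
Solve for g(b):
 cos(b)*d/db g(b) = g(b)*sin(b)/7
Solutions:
 g(b) = C1/cos(b)^(1/7)


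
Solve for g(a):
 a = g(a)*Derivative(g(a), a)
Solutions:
 g(a) = -sqrt(C1 + a^2)
 g(a) = sqrt(C1 + a^2)


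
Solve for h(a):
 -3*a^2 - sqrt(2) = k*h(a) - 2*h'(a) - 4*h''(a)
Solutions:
 h(a) = C1*exp(a*(sqrt(4*k + 1) - 1)/4) + C2*exp(-a*(sqrt(4*k + 1) + 1)/4) - 3*a^2/k - 12*a/k^2 - sqrt(2)/k - 24/k^2 - 24/k^3


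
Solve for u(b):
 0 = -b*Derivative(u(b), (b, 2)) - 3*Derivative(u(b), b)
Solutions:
 u(b) = C1 + C2/b^2


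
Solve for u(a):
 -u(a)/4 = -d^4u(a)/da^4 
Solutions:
 u(a) = C1*exp(-sqrt(2)*a/2) + C2*exp(sqrt(2)*a/2) + C3*sin(sqrt(2)*a/2) + C4*cos(sqrt(2)*a/2)


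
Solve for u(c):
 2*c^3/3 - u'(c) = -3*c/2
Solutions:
 u(c) = C1 + c^4/6 + 3*c^2/4


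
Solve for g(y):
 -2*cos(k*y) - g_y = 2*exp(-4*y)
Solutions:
 g(y) = C1 + exp(-4*y)/2 - 2*sin(k*y)/k


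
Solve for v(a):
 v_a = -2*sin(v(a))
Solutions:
 v(a) = -acos((-C1 - exp(4*a))/(C1 - exp(4*a))) + 2*pi
 v(a) = acos((-C1 - exp(4*a))/(C1 - exp(4*a)))


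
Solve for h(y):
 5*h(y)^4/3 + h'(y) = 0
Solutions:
 h(y) = (-1 - sqrt(3)*I)*(1/(C1 + 5*y))^(1/3)/2
 h(y) = (-1 + sqrt(3)*I)*(1/(C1 + 5*y))^(1/3)/2
 h(y) = (1/(C1 + 5*y))^(1/3)


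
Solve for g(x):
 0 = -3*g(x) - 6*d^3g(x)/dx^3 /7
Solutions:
 g(x) = C3*exp(-2^(2/3)*7^(1/3)*x/2) + (C1*sin(2^(2/3)*sqrt(3)*7^(1/3)*x/4) + C2*cos(2^(2/3)*sqrt(3)*7^(1/3)*x/4))*exp(2^(2/3)*7^(1/3)*x/4)


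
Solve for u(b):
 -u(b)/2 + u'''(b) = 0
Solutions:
 u(b) = C3*exp(2^(2/3)*b/2) + (C1*sin(2^(2/3)*sqrt(3)*b/4) + C2*cos(2^(2/3)*sqrt(3)*b/4))*exp(-2^(2/3)*b/4)


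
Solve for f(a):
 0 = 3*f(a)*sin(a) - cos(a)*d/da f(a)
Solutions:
 f(a) = C1/cos(a)^3


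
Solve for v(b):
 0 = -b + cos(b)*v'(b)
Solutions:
 v(b) = C1 + Integral(b/cos(b), b)


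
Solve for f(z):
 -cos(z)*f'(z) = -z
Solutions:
 f(z) = C1 + Integral(z/cos(z), z)


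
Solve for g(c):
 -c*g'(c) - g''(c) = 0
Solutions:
 g(c) = C1 + C2*erf(sqrt(2)*c/2)


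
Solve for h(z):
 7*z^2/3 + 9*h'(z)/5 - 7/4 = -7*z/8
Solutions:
 h(z) = C1 - 35*z^3/81 - 35*z^2/144 + 35*z/36


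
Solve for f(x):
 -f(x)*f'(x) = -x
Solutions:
 f(x) = -sqrt(C1 + x^2)
 f(x) = sqrt(C1 + x^2)


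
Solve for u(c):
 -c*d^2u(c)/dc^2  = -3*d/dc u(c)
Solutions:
 u(c) = C1 + C2*c^4


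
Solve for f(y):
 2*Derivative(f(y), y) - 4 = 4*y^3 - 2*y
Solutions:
 f(y) = C1 + y^4/2 - y^2/2 + 2*y


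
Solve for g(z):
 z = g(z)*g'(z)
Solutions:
 g(z) = -sqrt(C1 + z^2)
 g(z) = sqrt(C1 + z^2)


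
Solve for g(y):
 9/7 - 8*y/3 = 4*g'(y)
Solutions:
 g(y) = C1 - y^2/3 + 9*y/28


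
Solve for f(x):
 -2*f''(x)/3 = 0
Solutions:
 f(x) = C1 + C2*x


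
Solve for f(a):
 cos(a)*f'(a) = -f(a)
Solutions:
 f(a) = C1*sqrt(sin(a) - 1)/sqrt(sin(a) + 1)


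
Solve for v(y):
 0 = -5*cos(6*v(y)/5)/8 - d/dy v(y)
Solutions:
 5*y/8 - 5*log(sin(6*v(y)/5) - 1)/12 + 5*log(sin(6*v(y)/5) + 1)/12 = C1


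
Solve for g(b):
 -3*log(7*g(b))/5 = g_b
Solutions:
 5*Integral(1/(log(_y) + log(7)), (_y, g(b)))/3 = C1 - b


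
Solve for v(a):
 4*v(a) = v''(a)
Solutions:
 v(a) = C1*exp(-2*a) + C2*exp(2*a)


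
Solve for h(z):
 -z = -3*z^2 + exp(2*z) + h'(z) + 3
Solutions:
 h(z) = C1 + z^3 - z^2/2 - 3*z - exp(2*z)/2


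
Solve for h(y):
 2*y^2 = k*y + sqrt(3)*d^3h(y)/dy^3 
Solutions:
 h(y) = C1 + C2*y + C3*y^2 - sqrt(3)*k*y^4/72 + sqrt(3)*y^5/90


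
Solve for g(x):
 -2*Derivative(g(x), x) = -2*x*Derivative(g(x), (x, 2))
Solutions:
 g(x) = C1 + C2*x^2


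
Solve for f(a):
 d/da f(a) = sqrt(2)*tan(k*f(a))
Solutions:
 f(a) = Piecewise((-asin(exp(C1*k + sqrt(2)*a*k))/k + pi/k, Ne(k, 0)), (nan, True))
 f(a) = Piecewise((asin(exp(C1*k + sqrt(2)*a*k))/k, Ne(k, 0)), (nan, True))


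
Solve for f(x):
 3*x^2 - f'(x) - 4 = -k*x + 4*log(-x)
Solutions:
 f(x) = C1 + k*x^2/2 + x^3 - 4*x*log(-x)


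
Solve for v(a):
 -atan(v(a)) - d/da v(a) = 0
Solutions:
 Integral(1/atan(_y), (_y, v(a))) = C1 - a


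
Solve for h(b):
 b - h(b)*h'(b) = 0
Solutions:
 h(b) = -sqrt(C1 + b^2)
 h(b) = sqrt(C1 + b^2)


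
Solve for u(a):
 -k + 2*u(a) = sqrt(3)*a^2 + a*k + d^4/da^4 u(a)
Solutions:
 u(a) = C1*exp(-2^(1/4)*a) + C2*exp(2^(1/4)*a) + C3*sin(2^(1/4)*a) + C4*cos(2^(1/4)*a) + sqrt(3)*a^2/2 + a*k/2 + k/2


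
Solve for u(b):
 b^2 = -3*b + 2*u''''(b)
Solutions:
 u(b) = C1 + C2*b + C3*b^2 + C4*b^3 + b^6/720 + b^5/80


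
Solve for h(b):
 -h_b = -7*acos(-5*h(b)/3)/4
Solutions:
 Integral(1/acos(-5*_y/3), (_y, h(b))) = C1 + 7*b/4


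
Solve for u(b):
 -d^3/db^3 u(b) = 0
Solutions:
 u(b) = C1 + C2*b + C3*b^2


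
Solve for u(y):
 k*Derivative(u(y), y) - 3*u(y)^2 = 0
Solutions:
 u(y) = -k/(C1*k + 3*y)


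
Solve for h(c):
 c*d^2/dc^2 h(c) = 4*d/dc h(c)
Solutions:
 h(c) = C1 + C2*c^5


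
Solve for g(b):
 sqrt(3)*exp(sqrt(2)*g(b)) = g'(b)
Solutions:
 g(b) = sqrt(2)*(2*log(-1/(C1 + sqrt(3)*b)) - log(2))/4


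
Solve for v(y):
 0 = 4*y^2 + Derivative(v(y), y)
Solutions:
 v(y) = C1 - 4*y^3/3


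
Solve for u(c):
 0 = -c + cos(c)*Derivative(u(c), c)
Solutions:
 u(c) = C1 + Integral(c/cos(c), c)


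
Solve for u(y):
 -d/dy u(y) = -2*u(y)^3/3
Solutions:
 u(y) = -sqrt(6)*sqrt(-1/(C1 + 2*y))/2
 u(y) = sqrt(6)*sqrt(-1/(C1 + 2*y))/2


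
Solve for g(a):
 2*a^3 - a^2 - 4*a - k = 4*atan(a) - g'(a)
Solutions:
 g(a) = C1 - a^4/2 + a^3/3 + 2*a^2 + a*k + 4*a*atan(a) - 2*log(a^2 + 1)


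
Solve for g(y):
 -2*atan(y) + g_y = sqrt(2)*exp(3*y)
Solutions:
 g(y) = C1 + 2*y*atan(y) + sqrt(2)*exp(3*y)/3 - log(y^2 + 1)


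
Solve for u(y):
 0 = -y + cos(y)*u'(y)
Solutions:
 u(y) = C1 + Integral(y/cos(y), y)


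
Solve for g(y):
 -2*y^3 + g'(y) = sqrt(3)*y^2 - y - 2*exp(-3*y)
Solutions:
 g(y) = C1 + y^4/2 + sqrt(3)*y^3/3 - y^2/2 + 2*exp(-3*y)/3


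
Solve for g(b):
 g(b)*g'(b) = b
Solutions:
 g(b) = -sqrt(C1 + b^2)
 g(b) = sqrt(C1 + b^2)


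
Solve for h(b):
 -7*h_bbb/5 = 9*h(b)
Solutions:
 h(b) = C3*exp(b*(-45^(1/3)*7^(2/3) + 3*21^(2/3)*5^(1/3))/28)*sin(3*3^(1/6)*5^(1/3)*7^(2/3)*b/14) + C4*exp(b*(-45^(1/3)*7^(2/3) + 3*21^(2/3)*5^(1/3))/28)*cos(3*3^(1/6)*5^(1/3)*7^(2/3)*b/14) + C5*exp(-b*(45^(1/3)*7^(2/3) + 3*21^(2/3)*5^(1/3))/28) + (C1*sin(3*3^(1/6)*5^(1/3)*7^(2/3)*b/14) + C2*cos(3*3^(1/6)*5^(1/3)*7^(2/3)*b/14))*exp(45^(1/3)*7^(2/3)*b/14)


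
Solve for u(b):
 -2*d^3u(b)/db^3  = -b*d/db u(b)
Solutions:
 u(b) = C1 + Integral(C2*airyai(2^(2/3)*b/2) + C3*airybi(2^(2/3)*b/2), b)


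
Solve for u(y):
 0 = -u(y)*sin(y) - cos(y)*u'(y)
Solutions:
 u(y) = C1*cos(y)


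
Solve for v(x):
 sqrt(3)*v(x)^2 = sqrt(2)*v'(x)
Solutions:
 v(x) = -2/(C1 + sqrt(6)*x)


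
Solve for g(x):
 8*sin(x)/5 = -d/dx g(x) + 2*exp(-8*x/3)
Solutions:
 g(x) = C1 + 8*cos(x)/5 - 3*exp(-8*x/3)/4


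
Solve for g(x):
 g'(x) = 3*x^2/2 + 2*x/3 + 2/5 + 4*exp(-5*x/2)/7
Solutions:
 g(x) = C1 + x^3/2 + x^2/3 + 2*x/5 - 8*exp(-5*x/2)/35


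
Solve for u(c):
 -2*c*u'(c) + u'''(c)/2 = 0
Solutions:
 u(c) = C1 + Integral(C2*airyai(2^(2/3)*c) + C3*airybi(2^(2/3)*c), c)


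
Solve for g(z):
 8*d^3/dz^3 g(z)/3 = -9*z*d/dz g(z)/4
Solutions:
 g(z) = C1 + Integral(C2*airyai(-3*2^(1/3)*z/4) + C3*airybi(-3*2^(1/3)*z/4), z)


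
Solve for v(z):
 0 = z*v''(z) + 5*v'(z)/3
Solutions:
 v(z) = C1 + C2/z^(2/3)


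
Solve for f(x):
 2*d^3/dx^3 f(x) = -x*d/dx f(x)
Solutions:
 f(x) = C1 + Integral(C2*airyai(-2^(2/3)*x/2) + C3*airybi(-2^(2/3)*x/2), x)


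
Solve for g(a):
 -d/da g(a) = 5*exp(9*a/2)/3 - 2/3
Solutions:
 g(a) = C1 + 2*a/3 - 10*exp(9*a/2)/27


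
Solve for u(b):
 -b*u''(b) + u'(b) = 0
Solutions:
 u(b) = C1 + C2*b^2


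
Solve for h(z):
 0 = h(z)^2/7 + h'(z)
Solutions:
 h(z) = 7/(C1 + z)


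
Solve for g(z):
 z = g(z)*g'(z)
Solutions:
 g(z) = -sqrt(C1 + z^2)
 g(z) = sqrt(C1 + z^2)


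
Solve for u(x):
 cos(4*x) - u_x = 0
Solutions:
 u(x) = C1 + sin(4*x)/4


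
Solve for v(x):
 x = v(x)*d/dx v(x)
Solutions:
 v(x) = -sqrt(C1 + x^2)
 v(x) = sqrt(C1 + x^2)


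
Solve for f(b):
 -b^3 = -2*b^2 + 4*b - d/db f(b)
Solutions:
 f(b) = C1 + b^4/4 - 2*b^3/3 + 2*b^2


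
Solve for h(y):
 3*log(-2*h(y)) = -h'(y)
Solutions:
 Integral(1/(log(-_y) + log(2)), (_y, h(y)))/3 = C1 - y


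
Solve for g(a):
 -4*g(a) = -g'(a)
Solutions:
 g(a) = C1*exp(4*a)


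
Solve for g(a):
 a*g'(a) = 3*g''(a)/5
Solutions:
 g(a) = C1 + C2*erfi(sqrt(30)*a/6)


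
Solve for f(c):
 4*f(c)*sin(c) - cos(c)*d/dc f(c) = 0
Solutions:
 f(c) = C1/cos(c)^4


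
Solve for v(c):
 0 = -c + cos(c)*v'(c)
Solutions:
 v(c) = C1 + Integral(c/cos(c), c)


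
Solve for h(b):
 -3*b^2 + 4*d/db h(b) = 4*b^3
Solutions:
 h(b) = C1 + b^4/4 + b^3/4


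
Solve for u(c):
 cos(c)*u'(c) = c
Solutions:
 u(c) = C1 + Integral(c/cos(c), c)


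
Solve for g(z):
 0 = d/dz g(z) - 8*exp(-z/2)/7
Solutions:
 g(z) = C1 - 16*exp(-z/2)/7


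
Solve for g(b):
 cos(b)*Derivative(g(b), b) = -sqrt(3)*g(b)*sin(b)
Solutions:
 g(b) = C1*cos(b)^(sqrt(3))


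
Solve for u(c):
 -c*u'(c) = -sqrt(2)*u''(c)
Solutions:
 u(c) = C1 + C2*erfi(2^(1/4)*c/2)


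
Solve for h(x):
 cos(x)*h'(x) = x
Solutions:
 h(x) = C1 + Integral(x/cos(x), x)


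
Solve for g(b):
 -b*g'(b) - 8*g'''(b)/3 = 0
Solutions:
 g(b) = C1 + Integral(C2*airyai(-3^(1/3)*b/2) + C3*airybi(-3^(1/3)*b/2), b)


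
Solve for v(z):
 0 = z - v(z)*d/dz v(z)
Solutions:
 v(z) = -sqrt(C1 + z^2)
 v(z) = sqrt(C1 + z^2)


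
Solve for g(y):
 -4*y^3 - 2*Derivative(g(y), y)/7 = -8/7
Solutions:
 g(y) = C1 - 7*y^4/2 + 4*y


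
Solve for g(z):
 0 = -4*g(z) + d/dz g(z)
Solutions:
 g(z) = C1*exp(4*z)


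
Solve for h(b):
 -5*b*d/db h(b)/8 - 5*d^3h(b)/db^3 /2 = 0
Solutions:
 h(b) = C1 + Integral(C2*airyai(-2^(1/3)*b/2) + C3*airybi(-2^(1/3)*b/2), b)


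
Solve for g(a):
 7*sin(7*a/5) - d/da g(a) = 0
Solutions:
 g(a) = C1 - 5*cos(7*a/5)


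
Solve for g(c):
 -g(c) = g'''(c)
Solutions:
 g(c) = C3*exp(-c) + (C1*sin(sqrt(3)*c/2) + C2*cos(sqrt(3)*c/2))*exp(c/2)


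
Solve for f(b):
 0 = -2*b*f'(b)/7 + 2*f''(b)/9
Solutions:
 f(b) = C1 + C2*erfi(3*sqrt(14)*b/14)


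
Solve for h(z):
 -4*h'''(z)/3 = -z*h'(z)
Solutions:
 h(z) = C1 + Integral(C2*airyai(6^(1/3)*z/2) + C3*airybi(6^(1/3)*z/2), z)


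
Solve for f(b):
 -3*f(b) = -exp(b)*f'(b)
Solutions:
 f(b) = C1*exp(-3*exp(-b))


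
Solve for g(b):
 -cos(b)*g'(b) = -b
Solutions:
 g(b) = C1 + Integral(b/cos(b), b)


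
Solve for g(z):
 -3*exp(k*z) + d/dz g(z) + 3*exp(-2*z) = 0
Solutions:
 g(z) = C1 + 3*exp(-2*z)/2 + 3*exp(k*z)/k


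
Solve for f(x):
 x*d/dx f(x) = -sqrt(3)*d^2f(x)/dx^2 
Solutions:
 f(x) = C1 + C2*erf(sqrt(2)*3^(3/4)*x/6)


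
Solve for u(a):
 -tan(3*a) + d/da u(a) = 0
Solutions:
 u(a) = C1 - log(cos(3*a))/3


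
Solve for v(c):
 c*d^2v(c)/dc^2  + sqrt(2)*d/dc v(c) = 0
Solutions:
 v(c) = C1 + C2*c^(1 - sqrt(2))


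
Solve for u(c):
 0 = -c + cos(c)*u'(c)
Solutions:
 u(c) = C1 + Integral(c/cos(c), c)


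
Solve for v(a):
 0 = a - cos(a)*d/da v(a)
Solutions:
 v(a) = C1 + Integral(a/cos(a), a)


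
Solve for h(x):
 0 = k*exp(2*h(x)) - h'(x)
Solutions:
 h(x) = log(-sqrt(-1/(C1 + k*x))) - log(2)/2
 h(x) = log(-1/(C1 + k*x))/2 - log(2)/2


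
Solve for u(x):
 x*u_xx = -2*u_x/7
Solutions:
 u(x) = C1 + C2*x^(5/7)


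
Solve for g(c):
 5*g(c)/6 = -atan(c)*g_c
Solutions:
 g(c) = C1*exp(-5*Integral(1/atan(c), c)/6)


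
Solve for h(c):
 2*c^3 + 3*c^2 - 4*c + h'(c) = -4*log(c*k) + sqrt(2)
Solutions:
 h(c) = C1 - c^4/2 - c^3 + 2*c^2 - 4*c*log(c*k) + c*(sqrt(2) + 4)


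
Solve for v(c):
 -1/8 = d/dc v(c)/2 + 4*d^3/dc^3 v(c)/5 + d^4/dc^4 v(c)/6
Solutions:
 v(c) = C1 + C2*exp(c*(-32 + 128*2^(1/3)/(5*sqrt(36345) + 1399)^(1/3) + 2^(2/3)*(5*sqrt(36345) + 1399)^(1/3))/20)*sin(2^(1/3)*sqrt(3)*c*(-2^(1/3)*(5*sqrt(36345) + 1399)^(1/3) + 128/(5*sqrt(36345) + 1399)^(1/3))/20) + C3*exp(c*(-32 + 128*2^(1/3)/(5*sqrt(36345) + 1399)^(1/3) + 2^(2/3)*(5*sqrt(36345) + 1399)^(1/3))/20)*cos(2^(1/3)*sqrt(3)*c*(-2^(1/3)*(5*sqrt(36345) + 1399)^(1/3) + 128/(5*sqrt(36345) + 1399)^(1/3))/20) + C4*exp(-c*(128*2^(1/3)/(5*sqrt(36345) + 1399)^(1/3) + 16 + 2^(2/3)*(5*sqrt(36345) + 1399)^(1/3))/10) - c/4


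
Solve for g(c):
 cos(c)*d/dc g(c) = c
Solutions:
 g(c) = C1 + Integral(c/cos(c), c)


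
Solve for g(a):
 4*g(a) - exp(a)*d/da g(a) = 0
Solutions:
 g(a) = C1*exp(-4*exp(-a))


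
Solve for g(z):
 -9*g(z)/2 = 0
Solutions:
 g(z) = 0


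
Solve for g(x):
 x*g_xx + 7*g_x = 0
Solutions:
 g(x) = C1 + C2/x^6


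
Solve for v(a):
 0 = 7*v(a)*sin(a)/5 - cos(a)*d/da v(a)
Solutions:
 v(a) = C1/cos(a)^(7/5)


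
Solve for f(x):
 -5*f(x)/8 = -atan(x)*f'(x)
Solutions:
 f(x) = C1*exp(5*Integral(1/atan(x), x)/8)


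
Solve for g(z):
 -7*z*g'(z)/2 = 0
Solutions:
 g(z) = C1


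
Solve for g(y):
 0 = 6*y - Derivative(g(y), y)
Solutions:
 g(y) = C1 + 3*y^2


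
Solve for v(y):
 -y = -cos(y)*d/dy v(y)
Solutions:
 v(y) = C1 + Integral(y/cos(y), y)


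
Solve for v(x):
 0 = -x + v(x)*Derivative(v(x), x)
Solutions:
 v(x) = -sqrt(C1 + x^2)
 v(x) = sqrt(C1 + x^2)


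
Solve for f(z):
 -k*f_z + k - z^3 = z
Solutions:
 f(z) = C1 + z - z^4/(4*k) - z^2/(2*k)


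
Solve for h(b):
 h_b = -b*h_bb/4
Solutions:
 h(b) = C1 + C2/b^3


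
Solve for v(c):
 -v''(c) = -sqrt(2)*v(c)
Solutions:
 v(c) = C1*exp(-2^(1/4)*c) + C2*exp(2^(1/4)*c)


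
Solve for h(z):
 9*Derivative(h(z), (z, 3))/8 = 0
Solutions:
 h(z) = C1 + C2*z + C3*z^2
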